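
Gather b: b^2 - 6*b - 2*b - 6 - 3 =b^2 - 8*b - 9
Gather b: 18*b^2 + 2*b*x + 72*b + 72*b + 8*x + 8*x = 18*b^2 + b*(2*x + 144) + 16*x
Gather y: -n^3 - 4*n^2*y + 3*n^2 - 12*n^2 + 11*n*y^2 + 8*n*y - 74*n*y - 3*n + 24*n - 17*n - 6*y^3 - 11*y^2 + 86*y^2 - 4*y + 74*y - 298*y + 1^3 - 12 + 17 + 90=-n^3 - 9*n^2 + 4*n - 6*y^3 + y^2*(11*n + 75) + y*(-4*n^2 - 66*n - 228) + 96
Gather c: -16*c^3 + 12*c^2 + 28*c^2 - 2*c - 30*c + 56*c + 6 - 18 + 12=-16*c^3 + 40*c^2 + 24*c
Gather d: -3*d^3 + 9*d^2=-3*d^3 + 9*d^2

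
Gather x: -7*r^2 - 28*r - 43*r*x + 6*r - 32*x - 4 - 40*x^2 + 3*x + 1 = -7*r^2 - 22*r - 40*x^2 + x*(-43*r - 29) - 3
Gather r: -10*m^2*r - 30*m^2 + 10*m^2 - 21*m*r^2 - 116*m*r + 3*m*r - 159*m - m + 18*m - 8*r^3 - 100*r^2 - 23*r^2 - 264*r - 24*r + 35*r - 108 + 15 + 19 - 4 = -20*m^2 - 142*m - 8*r^3 + r^2*(-21*m - 123) + r*(-10*m^2 - 113*m - 253) - 78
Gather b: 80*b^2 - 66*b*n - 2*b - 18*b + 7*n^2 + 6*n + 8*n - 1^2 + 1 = 80*b^2 + b*(-66*n - 20) + 7*n^2 + 14*n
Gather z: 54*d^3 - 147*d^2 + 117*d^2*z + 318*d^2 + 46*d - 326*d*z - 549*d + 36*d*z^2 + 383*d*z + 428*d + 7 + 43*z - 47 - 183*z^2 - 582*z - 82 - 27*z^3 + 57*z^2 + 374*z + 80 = 54*d^3 + 171*d^2 - 75*d - 27*z^3 + z^2*(36*d - 126) + z*(117*d^2 + 57*d - 165) - 42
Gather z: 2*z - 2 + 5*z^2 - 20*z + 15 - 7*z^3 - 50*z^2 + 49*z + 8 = -7*z^3 - 45*z^2 + 31*z + 21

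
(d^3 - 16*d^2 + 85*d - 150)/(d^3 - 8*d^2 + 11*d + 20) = (d^2 - 11*d + 30)/(d^2 - 3*d - 4)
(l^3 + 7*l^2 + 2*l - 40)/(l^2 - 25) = (l^2 + 2*l - 8)/(l - 5)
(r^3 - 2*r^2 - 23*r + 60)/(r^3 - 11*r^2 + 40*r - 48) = (r + 5)/(r - 4)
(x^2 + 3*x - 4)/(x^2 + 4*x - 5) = (x + 4)/(x + 5)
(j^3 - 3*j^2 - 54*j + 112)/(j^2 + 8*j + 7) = (j^2 - 10*j + 16)/(j + 1)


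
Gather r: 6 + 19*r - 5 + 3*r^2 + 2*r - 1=3*r^2 + 21*r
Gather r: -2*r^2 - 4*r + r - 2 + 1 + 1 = -2*r^2 - 3*r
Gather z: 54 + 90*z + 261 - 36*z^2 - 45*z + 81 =-36*z^2 + 45*z + 396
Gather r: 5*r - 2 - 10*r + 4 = 2 - 5*r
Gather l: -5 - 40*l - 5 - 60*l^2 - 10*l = -60*l^2 - 50*l - 10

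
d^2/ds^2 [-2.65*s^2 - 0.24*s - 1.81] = -5.30000000000000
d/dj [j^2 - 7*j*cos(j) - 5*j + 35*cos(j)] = 7*j*sin(j) + 2*j - 35*sin(j) - 7*cos(j) - 5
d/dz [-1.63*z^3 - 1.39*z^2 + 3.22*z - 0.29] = -4.89*z^2 - 2.78*z + 3.22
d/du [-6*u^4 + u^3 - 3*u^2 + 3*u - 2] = -24*u^3 + 3*u^2 - 6*u + 3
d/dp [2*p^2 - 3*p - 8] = 4*p - 3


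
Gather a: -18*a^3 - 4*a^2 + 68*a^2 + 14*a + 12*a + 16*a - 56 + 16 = -18*a^3 + 64*a^2 + 42*a - 40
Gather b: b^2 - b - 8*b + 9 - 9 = b^2 - 9*b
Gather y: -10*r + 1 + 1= 2 - 10*r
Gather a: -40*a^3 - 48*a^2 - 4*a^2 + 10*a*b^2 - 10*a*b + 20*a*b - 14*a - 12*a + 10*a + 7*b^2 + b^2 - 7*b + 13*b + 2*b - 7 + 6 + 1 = -40*a^3 - 52*a^2 + a*(10*b^2 + 10*b - 16) + 8*b^2 + 8*b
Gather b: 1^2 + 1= 2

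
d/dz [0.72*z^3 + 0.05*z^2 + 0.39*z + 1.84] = 2.16*z^2 + 0.1*z + 0.39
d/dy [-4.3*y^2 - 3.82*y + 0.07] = -8.6*y - 3.82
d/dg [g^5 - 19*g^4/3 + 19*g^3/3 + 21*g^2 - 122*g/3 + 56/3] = 5*g^4 - 76*g^3/3 + 19*g^2 + 42*g - 122/3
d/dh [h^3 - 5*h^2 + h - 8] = 3*h^2 - 10*h + 1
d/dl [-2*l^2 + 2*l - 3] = 2 - 4*l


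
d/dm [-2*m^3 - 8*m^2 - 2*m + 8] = -6*m^2 - 16*m - 2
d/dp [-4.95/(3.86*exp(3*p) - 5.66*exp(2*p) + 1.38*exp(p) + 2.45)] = (57.321*exp(2*p) - 56.034*exp(p) + 6.831)*exp(p)/(3.86*exp(3*p) - 5.66*exp(2*p) + 1.38*exp(p) + 2.45)^2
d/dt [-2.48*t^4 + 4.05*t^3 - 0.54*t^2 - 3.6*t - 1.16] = -9.92*t^3 + 12.15*t^2 - 1.08*t - 3.6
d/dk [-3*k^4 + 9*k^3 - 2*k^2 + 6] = k*(-12*k^2 + 27*k - 4)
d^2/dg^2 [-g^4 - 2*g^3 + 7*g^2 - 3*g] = -12*g^2 - 12*g + 14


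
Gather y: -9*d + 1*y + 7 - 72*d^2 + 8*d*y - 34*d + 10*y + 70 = -72*d^2 - 43*d + y*(8*d + 11) + 77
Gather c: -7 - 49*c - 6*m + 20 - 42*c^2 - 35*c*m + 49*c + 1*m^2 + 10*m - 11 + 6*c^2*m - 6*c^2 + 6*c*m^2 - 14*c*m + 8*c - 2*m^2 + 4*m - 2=c^2*(6*m - 48) + c*(6*m^2 - 49*m + 8) - m^2 + 8*m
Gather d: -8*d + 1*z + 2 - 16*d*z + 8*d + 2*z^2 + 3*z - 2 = -16*d*z + 2*z^2 + 4*z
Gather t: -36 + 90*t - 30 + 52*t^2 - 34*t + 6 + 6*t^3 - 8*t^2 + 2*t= 6*t^3 + 44*t^2 + 58*t - 60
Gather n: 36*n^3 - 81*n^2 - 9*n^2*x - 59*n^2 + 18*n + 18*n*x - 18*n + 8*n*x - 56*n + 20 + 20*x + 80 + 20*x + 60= 36*n^3 + n^2*(-9*x - 140) + n*(26*x - 56) + 40*x + 160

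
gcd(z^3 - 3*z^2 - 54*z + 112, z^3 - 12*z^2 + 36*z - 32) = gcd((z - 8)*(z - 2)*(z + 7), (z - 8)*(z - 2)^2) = z^2 - 10*z + 16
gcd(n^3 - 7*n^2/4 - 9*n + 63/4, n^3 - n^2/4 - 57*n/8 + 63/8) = n^2 + 5*n/4 - 21/4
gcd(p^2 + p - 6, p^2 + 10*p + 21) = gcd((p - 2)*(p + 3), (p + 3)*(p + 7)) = p + 3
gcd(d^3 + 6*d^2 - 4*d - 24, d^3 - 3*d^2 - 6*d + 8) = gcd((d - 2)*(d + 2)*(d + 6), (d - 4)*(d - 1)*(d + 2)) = d + 2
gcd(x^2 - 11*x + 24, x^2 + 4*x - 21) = x - 3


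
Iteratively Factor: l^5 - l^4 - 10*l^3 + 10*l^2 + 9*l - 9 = (l + 1)*(l^4 - 2*l^3 - 8*l^2 + 18*l - 9) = (l - 1)*(l + 1)*(l^3 - l^2 - 9*l + 9) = (l - 1)*(l + 1)*(l + 3)*(l^2 - 4*l + 3) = (l - 3)*(l - 1)*(l + 1)*(l + 3)*(l - 1)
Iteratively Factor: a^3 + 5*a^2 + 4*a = (a)*(a^2 + 5*a + 4) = a*(a + 1)*(a + 4)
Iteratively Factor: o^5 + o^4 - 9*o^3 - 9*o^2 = (o)*(o^4 + o^3 - 9*o^2 - 9*o) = o*(o + 1)*(o^3 - 9*o) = o^2*(o + 1)*(o^2 - 9) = o^2*(o + 1)*(o + 3)*(o - 3)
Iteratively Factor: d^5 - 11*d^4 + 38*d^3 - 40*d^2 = (d)*(d^4 - 11*d^3 + 38*d^2 - 40*d) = d*(d - 5)*(d^3 - 6*d^2 + 8*d) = d*(d - 5)*(d - 4)*(d^2 - 2*d) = d^2*(d - 5)*(d - 4)*(d - 2)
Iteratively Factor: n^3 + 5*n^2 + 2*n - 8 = (n + 4)*(n^2 + n - 2) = (n - 1)*(n + 4)*(n + 2)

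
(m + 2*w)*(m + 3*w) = m^2 + 5*m*w + 6*w^2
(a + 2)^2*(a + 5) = a^3 + 9*a^2 + 24*a + 20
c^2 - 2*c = c*(c - 2)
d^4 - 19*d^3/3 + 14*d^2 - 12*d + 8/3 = (d - 2)^3*(d - 1/3)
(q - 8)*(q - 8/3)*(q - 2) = q^3 - 38*q^2/3 + 128*q/3 - 128/3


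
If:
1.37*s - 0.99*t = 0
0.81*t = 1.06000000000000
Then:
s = 0.95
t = 1.31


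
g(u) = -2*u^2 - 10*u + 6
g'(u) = -4*u - 10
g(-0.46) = 10.18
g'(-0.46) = -8.16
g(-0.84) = 12.99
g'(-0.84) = -6.64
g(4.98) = -93.40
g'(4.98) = -29.92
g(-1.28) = 15.52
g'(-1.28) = -4.88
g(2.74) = -36.42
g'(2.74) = -20.96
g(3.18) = -46.02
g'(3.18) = -22.72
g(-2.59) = 18.48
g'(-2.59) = 0.36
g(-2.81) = 18.31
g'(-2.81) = 1.24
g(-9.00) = -66.00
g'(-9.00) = 26.00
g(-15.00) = -294.00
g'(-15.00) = 50.00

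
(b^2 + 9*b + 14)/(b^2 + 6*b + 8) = (b + 7)/(b + 4)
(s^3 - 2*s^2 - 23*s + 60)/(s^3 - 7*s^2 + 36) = (s^2 + s - 20)/(s^2 - 4*s - 12)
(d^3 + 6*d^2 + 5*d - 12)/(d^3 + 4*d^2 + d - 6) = (d + 4)/(d + 2)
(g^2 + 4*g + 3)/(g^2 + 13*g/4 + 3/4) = 4*(g + 1)/(4*g + 1)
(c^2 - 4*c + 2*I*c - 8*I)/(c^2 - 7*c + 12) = (c + 2*I)/(c - 3)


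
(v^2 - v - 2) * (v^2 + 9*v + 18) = v^4 + 8*v^3 + 7*v^2 - 36*v - 36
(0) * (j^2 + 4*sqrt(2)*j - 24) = 0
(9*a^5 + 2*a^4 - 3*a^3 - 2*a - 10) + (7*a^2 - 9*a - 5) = 9*a^5 + 2*a^4 - 3*a^3 + 7*a^2 - 11*a - 15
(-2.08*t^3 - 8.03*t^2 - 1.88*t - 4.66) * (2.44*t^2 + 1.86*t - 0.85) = -5.0752*t^5 - 23.462*t^4 - 17.755*t^3 - 8.0417*t^2 - 7.0696*t + 3.961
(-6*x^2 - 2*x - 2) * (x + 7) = -6*x^3 - 44*x^2 - 16*x - 14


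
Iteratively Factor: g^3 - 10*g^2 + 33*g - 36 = (g - 4)*(g^2 - 6*g + 9) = (g - 4)*(g - 3)*(g - 3)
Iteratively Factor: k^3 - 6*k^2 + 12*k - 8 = (k - 2)*(k^2 - 4*k + 4) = (k - 2)^2*(k - 2)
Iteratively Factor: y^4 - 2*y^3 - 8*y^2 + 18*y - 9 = (y + 3)*(y^3 - 5*y^2 + 7*y - 3) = (y - 1)*(y + 3)*(y^2 - 4*y + 3) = (y - 1)^2*(y + 3)*(y - 3)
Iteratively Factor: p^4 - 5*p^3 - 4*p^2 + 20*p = (p - 2)*(p^3 - 3*p^2 - 10*p) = (p - 5)*(p - 2)*(p^2 + 2*p) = (p - 5)*(p - 2)*(p + 2)*(p)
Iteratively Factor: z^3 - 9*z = (z - 3)*(z^2 + 3*z) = (z - 3)*(z + 3)*(z)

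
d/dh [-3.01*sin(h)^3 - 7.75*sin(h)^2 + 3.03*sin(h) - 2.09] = (-9.03*sin(h)^2 - 15.5*sin(h) + 3.03)*cos(h)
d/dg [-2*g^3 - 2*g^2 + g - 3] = -6*g^2 - 4*g + 1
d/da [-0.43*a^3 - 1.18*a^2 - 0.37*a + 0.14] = -1.29*a^2 - 2.36*a - 0.37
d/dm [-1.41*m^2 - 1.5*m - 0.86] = -2.82*m - 1.5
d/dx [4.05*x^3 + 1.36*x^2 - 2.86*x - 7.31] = 12.15*x^2 + 2.72*x - 2.86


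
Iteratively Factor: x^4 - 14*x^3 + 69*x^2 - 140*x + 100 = (x - 5)*(x^3 - 9*x^2 + 24*x - 20) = (x - 5)*(x - 2)*(x^2 - 7*x + 10) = (x - 5)^2*(x - 2)*(x - 2)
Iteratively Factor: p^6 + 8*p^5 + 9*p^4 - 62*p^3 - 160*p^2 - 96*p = (p + 4)*(p^5 + 4*p^4 - 7*p^3 - 34*p^2 - 24*p) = (p + 1)*(p + 4)*(p^4 + 3*p^3 - 10*p^2 - 24*p) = (p - 3)*(p + 1)*(p + 4)*(p^3 + 6*p^2 + 8*p) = p*(p - 3)*(p + 1)*(p + 4)*(p^2 + 6*p + 8) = p*(p - 3)*(p + 1)*(p + 2)*(p + 4)*(p + 4)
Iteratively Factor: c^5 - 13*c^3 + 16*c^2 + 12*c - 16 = (c - 1)*(c^4 + c^3 - 12*c^2 + 4*c + 16) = (c - 1)*(c + 4)*(c^3 - 3*c^2 + 4) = (c - 2)*(c - 1)*(c + 4)*(c^2 - c - 2) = (c - 2)^2*(c - 1)*(c + 4)*(c + 1)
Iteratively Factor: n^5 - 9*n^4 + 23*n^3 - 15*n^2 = (n - 5)*(n^4 - 4*n^3 + 3*n^2) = (n - 5)*(n - 1)*(n^3 - 3*n^2) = (n - 5)*(n - 3)*(n - 1)*(n^2) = n*(n - 5)*(n - 3)*(n - 1)*(n)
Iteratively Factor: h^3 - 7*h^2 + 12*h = (h - 3)*(h^2 - 4*h) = (h - 4)*(h - 3)*(h)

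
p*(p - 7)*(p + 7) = p^3 - 49*p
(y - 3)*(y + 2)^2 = y^3 + y^2 - 8*y - 12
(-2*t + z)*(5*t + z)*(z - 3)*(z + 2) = -10*t^2*z^2 + 10*t^2*z + 60*t^2 + 3*t*z^3 - 3*t*z^2 - 18*t*z + z^4 - z^3 - 6*z^2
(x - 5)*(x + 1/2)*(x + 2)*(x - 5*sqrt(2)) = x^4 - 5*sqrt(2)*x^3 - 5*x^3/2 - 23*x^2/2 + 25*sqrt(2)*x^2/2 - 5*x + 115*sqrt(2)*x/2 + 25*sqrt(2)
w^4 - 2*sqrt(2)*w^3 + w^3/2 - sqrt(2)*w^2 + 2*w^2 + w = w*(w + 1/2)*(w - sqrt(2))^2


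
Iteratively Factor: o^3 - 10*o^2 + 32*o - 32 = (o - 4)*(o^2 - 6*o + 8) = (o - 4)^2*(o - 2)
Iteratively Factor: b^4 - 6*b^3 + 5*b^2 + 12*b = (b - 4)*(b^3 - 2*b^2 - 3*b) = b*(b - 4)*(b^2 - 2*b - 3) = b*(b - 4)*(b - 3)*(b + 1)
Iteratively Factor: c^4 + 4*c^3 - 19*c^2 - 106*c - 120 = (c + 2)*(c^3 + 2*c^2 - 23*c - 60) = (c + 2)*(c + 3)*(c^2 - c - 20) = (c - 5)*(c + 2)*(c + 3)*(c + 4)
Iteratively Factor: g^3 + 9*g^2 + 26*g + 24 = (g + 4)*(g^2 + 5*g + 6) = (g + 3)*(g + 4)*(g + 2)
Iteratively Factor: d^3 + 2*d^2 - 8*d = (d - 2)*(d^2 + 4*d) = d*(d - 2)*(d + 4)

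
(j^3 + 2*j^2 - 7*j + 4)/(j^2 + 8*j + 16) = (j^2 - 2*j + 1)/(j + 4)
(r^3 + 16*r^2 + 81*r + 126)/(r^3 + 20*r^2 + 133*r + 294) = (r + 3)/(r + 7)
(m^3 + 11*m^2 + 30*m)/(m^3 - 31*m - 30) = m*(m + 6)/(m^2 - 5*m - 6)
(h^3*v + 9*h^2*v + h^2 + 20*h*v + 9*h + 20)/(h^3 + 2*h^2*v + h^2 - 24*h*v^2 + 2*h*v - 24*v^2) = (h^3*v + 9*h^2*v + h^2 + 20*h*v + 9*h + 20)/(h^3 + 2*h^2*v + h^2 - 24*h*v^2 + 2*h*v - 24*v^2)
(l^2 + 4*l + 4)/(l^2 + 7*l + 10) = (l + 2)/(l + 5)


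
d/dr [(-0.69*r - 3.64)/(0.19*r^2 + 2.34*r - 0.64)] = (0.1311*r^2 + 1.3832*r + 8.9592)/(0.0361*r^4 + 0.8892*r^3 + 5.2324*r^2 - 2.9952*r + 0.4096)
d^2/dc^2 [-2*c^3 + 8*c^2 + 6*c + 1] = 16 - 12*c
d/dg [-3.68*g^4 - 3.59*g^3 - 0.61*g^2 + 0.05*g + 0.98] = -14.72*g^3 - 10.77*g^2 - 1.22*g + 0.05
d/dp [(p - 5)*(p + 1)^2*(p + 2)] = 4*p^3 - 3*p^2 - 30*p - 23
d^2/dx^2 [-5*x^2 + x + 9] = -10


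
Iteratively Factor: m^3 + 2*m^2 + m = (m)*(m^2 + 2*m + 1) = m*(m + 1)*(m + 1)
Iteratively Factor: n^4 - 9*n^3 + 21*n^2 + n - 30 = (n + 1)*(n^3 - 10*n^2 + 31*n - 30) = (n - 2)*(n + 1)*(n^2 - 8*n + 15) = (n - 3)*(n - 2)*(n + 1)*(n - 5)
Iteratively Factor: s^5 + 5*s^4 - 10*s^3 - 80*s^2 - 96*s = (s + 4)*(s^4 + s^3 - 14*s^2 - 24*s) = (s + 2)*(s + 4)*(s^3 - s^2 - 12*s) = (s + 2)*(s + 3)*(s + 4)*(s^2 - 4*s) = (s - 4)*(s + 2)*(s + 3)*(s + 4)*(s)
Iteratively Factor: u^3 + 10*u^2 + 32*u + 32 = (u + 4)*(u^2 + 6*u + 8) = (u + 2)*(u + 4)*(u + 4)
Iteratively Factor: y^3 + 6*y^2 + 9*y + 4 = (y + 1)*(y^2 + 5*y + 4) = (y + 1)^2*(y + 4)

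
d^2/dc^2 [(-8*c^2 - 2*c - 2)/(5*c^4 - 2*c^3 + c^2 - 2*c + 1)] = 4*(-300*c^8 - 30*c^7 - 166*c^6 - 117*c^5 + 195*c^4 + 25*c^3 + 15*c^2 + 3*c - 9)/(125*c^12 - 150*c^11 + 135*c^10 - 218*c^9 + 222*c^8 - 150*c^7 + 127*c^6 - 102*c^5 + 54*c^4 - 26*c^3 + 15*c^2 - 6*c + 1)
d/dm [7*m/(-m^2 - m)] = 7/(m + 1)^2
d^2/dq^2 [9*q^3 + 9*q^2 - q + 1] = 54*q + 18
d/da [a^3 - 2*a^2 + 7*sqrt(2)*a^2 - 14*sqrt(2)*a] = 3*a^2 - 4*a + 14*sqrt(2)*a - 14*sqrt(2)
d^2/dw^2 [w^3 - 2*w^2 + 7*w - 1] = 6*w - 4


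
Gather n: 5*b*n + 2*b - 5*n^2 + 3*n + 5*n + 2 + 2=2*b - 5*n^2 + n*(5*b + 8) + 4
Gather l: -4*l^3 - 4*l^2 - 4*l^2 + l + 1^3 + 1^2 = -4*l^3 - 8*l^2 + l + 2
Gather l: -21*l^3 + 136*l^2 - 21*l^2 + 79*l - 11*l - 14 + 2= -21*l^3 + 115*l^2 + 68*l - 12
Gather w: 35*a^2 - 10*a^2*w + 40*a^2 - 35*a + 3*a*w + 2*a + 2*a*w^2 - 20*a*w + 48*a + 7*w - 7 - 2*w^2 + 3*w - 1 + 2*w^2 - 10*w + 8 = 75*a^2 + 2*a*w^2 + 15*a + w*(-10*a^2 - 17*a)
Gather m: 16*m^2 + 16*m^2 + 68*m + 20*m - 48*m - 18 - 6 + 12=32*m^2 + 40*m - 12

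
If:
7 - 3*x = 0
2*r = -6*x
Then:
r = -7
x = 7/3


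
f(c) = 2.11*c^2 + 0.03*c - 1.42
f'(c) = 4.22*c + 0.03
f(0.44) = -1.00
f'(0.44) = 1.89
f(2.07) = 7.68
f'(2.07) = 8.77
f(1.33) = 2.35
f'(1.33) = 5.64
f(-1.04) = 0.83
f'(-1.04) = -4.36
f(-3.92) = 30.89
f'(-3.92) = -16.51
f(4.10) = 34.17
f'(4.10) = 17.33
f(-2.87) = 15.87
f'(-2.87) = -12.08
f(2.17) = 8.58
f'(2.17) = 9.19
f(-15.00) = 472.88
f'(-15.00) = -63.27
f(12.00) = 302.78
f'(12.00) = 50.67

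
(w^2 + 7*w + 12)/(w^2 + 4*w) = (w + 3)/w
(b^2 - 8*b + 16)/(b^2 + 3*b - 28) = (b - 4)/(b + 7)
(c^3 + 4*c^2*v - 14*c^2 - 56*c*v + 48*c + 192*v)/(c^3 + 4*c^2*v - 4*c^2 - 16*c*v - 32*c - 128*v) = (c - 6)/(c + 4)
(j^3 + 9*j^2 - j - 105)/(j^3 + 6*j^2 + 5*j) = (j^2 + 4*j - 21)/(j*(j + 1))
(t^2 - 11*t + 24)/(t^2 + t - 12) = (t - 8)/(t + 4)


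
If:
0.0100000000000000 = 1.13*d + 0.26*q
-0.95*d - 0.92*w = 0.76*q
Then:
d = 0.390977443609023*w + 0.0124223602484472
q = -1.69924812030075*w - 0.015527950310559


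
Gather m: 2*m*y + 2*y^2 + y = 2*m*y + 2*y^2 + y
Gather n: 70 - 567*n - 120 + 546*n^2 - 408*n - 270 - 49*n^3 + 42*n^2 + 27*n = -49*n^3 + 588*n^2 - 948*n - 320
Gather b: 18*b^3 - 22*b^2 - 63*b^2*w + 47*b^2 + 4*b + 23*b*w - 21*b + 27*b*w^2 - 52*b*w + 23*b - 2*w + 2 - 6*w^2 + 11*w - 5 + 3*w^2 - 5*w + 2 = 18*b^3 + b^2*(25 - 63*w) + b*(27*w^2 - 29*w + 6) - 3*w^2 + 4*w - 1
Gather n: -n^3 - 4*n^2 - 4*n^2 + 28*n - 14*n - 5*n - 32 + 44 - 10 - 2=-n^3 - 8*n^2 + 9*n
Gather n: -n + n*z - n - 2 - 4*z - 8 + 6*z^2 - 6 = n*(z - 2) + 6*z^2 - 4*z - 16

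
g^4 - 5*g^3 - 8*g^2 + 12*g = g*(g - 6)*(g - 1)*(g + 2)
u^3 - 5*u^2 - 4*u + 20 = (u - 5)*(u - 2)*(u + 2)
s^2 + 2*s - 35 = (s - 5)*(s + 7)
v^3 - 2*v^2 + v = v*(v - 1)^2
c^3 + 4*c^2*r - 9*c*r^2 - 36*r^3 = (c - 3*r)*(c + 3*r)*(c + 4*r)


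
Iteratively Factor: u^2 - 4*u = (u - 4)*(u)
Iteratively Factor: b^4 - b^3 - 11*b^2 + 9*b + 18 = (b - 3)*(b^3 + 2*b^2 - 5*b - 6) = (b - 3)*(b + 1)*(b^2 + b - 6) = (b - 3)*(b - 2)*(b + 1)*(b + 3)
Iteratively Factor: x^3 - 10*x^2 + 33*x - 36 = (x - 3)*(x^2 - 7*x + 12) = (x - 3)^2*(x - 4)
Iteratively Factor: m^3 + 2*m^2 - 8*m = (m - 2)*(m^2 + 4*m) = m*(m - 2)*(m + 4)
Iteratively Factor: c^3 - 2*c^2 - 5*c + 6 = (c + 2)*(c^2 - 4*c + 3) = (c - 1)*(c + 2)*(c - 3)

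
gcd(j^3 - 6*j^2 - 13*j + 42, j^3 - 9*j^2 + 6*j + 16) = j - 2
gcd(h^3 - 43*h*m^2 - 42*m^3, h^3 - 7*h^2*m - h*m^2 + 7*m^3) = h^2 - 6*h*m - 7*m^2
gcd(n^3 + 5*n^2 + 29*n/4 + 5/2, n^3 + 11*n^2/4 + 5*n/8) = n + 5/2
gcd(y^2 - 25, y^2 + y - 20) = y + 5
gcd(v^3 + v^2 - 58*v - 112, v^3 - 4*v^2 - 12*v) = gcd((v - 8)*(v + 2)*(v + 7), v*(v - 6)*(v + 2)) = v + 2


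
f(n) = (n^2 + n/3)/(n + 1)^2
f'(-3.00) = 0.58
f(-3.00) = 2.00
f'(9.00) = 0.02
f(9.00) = 0.84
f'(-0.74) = -51.21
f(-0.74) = 4.45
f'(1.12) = 0.23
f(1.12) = 0.36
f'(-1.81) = 5.05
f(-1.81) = 4.07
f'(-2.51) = 1.12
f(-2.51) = 2.40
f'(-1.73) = 6.55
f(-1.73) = 4.53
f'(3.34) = 0.07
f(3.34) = 0.65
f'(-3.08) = 0.53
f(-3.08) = 1.96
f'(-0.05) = 0.29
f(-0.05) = -0.02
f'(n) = (2*n + 1/3)/(n + 1)^2 - 2*(n^2 + n/3)/(n + 1)^3 = (5*n + 1)/(3*(n^3 + 3*n^2 + 3*n + 1))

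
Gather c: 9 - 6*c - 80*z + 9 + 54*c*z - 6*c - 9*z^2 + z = c*(54*z - 12) - 9*z^2 - 79*z + 18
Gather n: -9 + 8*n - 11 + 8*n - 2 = 16*n - 22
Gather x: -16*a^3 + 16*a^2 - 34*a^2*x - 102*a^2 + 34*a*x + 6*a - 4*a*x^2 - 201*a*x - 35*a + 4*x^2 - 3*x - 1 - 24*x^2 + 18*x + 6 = -16*a^3 - 86*a^2 - 29*a + x^2*(-4*a - 20) + x*(-34*a^2 - 167*a + 15) + 5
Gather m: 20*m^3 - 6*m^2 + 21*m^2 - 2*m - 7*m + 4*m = 20*m^3 + 15*m^2 - 5*m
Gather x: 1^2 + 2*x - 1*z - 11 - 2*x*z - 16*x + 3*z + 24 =x*(-2*z - 14) + 2*z + 14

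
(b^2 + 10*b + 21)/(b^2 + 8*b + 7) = (b + 3)/(b + 1)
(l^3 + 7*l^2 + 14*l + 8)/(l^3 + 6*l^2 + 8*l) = (l + 1)/l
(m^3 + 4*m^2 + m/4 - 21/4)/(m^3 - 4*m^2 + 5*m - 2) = (m^2 + 5*m + 21/4)/(m^2 - 3*m + 2)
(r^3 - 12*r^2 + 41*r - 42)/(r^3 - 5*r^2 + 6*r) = (r - 7)/r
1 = 1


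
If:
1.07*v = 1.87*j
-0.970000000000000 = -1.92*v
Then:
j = 0.29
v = 0.51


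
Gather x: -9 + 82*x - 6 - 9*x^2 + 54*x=-9*x^2 + 136*x - 15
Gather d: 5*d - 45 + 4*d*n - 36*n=d*(4*n + 5) - 36*n - 45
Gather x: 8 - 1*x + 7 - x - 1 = 14 - 2*x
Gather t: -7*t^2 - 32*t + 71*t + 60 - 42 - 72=-7*t^2 + 39*t - 54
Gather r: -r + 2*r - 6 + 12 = r + 6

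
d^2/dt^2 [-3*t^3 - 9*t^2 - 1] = -18*t - 18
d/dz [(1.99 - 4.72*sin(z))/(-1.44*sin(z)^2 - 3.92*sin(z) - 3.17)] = (-6.7968*sin(z)^2 + 5.7312*sin(z) + 22.7632)*cos(z)/(2.0736*sin(z)^4 + 11.2896*sin(z)^3 + 24.496*sin(z)^2 + 24.8528*sin(z) + 10.0489)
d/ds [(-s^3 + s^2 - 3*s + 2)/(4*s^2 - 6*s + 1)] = (-4*s^4 + 12*s^3 + 3*s^2 - 14*s + 9)/(16*s^4 - 48*s^3 + 44*s^2 - 12*s + 1)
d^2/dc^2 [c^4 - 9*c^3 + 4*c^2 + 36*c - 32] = 12*c^2 - 54*c + 8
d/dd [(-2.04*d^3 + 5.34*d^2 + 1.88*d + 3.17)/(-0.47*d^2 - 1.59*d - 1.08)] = (0.9588*d^4 + 6.4872*d^3 - 0.997400000000001*d^2 - 8.5546*d + 3.0099)/(0.2209*d^4 + 1.4946*d^3 + 3.5433*d^2 + 3.4344*d + 1.1664)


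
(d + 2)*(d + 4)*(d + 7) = d^3 + 13*d^2 + 50*d + 56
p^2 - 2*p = p*(p - 2)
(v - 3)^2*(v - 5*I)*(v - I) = v^4 - 6*v^3 - 6*I*v^3 + 4*v^2 + 36*I*v^2 + 30*v - 54*I*v - 45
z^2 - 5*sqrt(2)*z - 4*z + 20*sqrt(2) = (z - 4)*(z - 5*sqrt(2))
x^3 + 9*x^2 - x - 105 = (x - 3)*(x + 5)*(x + 7)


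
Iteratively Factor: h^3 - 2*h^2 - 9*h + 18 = (h - 3)*(h^2 + h - 6) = (h - 3)*(h + 3)*(h - 2)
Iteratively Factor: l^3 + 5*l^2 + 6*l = (l)*(l^2 + 5*l + 6) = l*(l + 2)*(l + 3)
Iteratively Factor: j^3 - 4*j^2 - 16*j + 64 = (j - 4)*(j^2 - 16) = (j - 4)^2*(j + 4)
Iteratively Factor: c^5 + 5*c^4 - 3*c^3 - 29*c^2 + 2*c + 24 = (c - 2)*(c^4 + 7*c^3 + 11*c^2 - 7*c - 12) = (c - 2)*(c + 1)*(c^3 + 6*c^2 + 5*c - 12) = (c - 2)*(c + 1)*(c + 3)*(c^2 + 3*c - 4) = (c - 2)*(c + 1)*(c + 3)*(c + 4)*(c - 1)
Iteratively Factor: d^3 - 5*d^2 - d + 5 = (d + 1)*(d^2 - 6*d + 5) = (d - 5)*(d + 1)*(d - 1)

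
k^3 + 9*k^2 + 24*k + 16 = (k + 1)*(k + 4)^2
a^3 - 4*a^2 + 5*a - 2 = (a - 2)*(a - 1)^2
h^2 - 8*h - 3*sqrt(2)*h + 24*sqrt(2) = (h - 8)*(h - 3*sqrt(2))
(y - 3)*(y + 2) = y^2 - y - 6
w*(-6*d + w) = -6*d*w + w^2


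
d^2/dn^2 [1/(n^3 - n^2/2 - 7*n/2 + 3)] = 4*((1 - 6*n)*(2*n^3 - n^2 - 7*n + 6) + (-6*n^2 + 2*n + 7)^2)/(2*n^3 - n^2 - 7*n + 6)^3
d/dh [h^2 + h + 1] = 2*h + 1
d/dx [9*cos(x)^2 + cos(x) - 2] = -(18*cos(x) + 1)*sin(x)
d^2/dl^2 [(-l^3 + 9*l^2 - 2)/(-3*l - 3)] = 2*(l^3 + 3*l^2 + 3*l - 7)/(3*(l^3 + 3*l^2 + 3*l + 1))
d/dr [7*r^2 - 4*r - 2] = 14*r - 4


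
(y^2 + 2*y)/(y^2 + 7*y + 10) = y/(y + 5)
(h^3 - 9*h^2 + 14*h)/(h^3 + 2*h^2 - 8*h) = (h - 7)/(h + 4)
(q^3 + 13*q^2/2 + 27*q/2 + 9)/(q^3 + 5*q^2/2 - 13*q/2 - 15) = (2*q + 3)/(2*q - 5)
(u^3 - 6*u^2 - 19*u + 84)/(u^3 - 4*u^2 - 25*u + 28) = (u - 3)/(u - 1)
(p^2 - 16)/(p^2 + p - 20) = (p + 4)/(p + 5)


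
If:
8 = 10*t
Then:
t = 4/5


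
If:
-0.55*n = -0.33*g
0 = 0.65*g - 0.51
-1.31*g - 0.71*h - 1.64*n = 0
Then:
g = 0.78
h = -2.54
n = 0.47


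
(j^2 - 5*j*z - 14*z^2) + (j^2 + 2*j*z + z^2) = 2*j^2 - 3*j*z - 13*z^2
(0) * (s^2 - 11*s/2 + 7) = 0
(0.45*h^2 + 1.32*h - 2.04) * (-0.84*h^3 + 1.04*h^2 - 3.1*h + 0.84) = -0.378*h^5 - 0.6408*h^4 + 1.6914*h^3 - 5.8356*h^2 + 7.4328*h - 1.7136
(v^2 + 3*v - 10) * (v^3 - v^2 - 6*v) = v^5 + 2*v^4 - 19*v^3 - 8*v^2 + 60*v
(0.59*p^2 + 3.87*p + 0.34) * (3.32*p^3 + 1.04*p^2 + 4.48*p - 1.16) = 1.9588*p^5 + 13.462*p^4 + 7.7968*p^3 + 17.0068*p^2 - 2.966*p - 0.3944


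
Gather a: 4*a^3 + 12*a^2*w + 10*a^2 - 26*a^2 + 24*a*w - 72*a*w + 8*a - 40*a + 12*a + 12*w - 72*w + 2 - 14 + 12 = 4*a^3 + a^2*(12*w - 16) + a*(-48*w - 20) - 60*w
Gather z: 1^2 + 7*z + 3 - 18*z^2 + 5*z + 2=-18*z^2 + 12*z + 6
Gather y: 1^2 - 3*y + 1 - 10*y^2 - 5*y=-10*y^2 - 8*y + 2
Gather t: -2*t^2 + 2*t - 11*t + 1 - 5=-2*t^2 - 9*t - 4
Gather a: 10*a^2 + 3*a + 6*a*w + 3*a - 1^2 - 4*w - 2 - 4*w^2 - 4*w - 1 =10*a^2 + a*(6*w + 6) - 4*w^2 - 8*w - 4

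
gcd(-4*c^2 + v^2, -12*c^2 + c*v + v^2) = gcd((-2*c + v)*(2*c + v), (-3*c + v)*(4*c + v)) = 1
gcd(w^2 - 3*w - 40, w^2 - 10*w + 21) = 1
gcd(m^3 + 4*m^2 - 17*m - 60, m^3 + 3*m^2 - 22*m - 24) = m - 4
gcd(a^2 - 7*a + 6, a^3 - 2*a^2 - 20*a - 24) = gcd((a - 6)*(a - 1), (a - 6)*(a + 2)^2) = a - 6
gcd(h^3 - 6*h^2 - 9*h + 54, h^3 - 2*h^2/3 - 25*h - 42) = h^2 - 3*h - 18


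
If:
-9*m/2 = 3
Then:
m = -2/3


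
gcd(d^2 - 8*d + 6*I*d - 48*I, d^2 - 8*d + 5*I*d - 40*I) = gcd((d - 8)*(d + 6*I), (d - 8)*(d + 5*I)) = d - 8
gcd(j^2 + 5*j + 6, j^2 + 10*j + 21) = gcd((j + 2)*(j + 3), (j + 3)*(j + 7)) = j + 3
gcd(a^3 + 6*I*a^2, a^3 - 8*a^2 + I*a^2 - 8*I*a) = a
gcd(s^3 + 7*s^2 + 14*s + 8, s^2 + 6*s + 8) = s^2 + 6*s + 8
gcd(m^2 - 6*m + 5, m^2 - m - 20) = m - 5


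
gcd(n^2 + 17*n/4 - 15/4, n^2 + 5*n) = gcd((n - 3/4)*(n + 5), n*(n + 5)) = n + 5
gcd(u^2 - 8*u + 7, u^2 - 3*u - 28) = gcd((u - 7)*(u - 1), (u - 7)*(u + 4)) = u - 7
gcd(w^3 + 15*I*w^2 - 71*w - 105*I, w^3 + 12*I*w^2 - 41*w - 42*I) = w^2 + 10*I*w - 21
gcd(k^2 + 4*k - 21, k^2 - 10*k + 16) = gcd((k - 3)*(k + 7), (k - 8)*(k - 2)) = 1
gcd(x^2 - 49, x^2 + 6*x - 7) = x + 7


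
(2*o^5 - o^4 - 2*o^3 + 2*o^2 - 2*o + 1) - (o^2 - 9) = 2*o^5 - o^4 - 2*o^3 + o^2 - 2*o + 10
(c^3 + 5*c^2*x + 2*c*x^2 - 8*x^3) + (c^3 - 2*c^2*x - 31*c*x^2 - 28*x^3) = 2*c^3 + 3*c^2*x - 29*c*x^2 - 36*x^3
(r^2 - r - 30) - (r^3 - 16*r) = -r^3 + r^2 + 15*r - 30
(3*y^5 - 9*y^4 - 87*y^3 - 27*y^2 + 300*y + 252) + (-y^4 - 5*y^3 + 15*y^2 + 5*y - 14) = 3*y^5 - 10*y^4 - 92*y^3 - 12*y^2 + 305*y + 238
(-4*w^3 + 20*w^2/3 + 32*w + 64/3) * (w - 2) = -4*w^4 + 44*w^3/3 + 56*w^2/3 - 128*w/3 - 128/3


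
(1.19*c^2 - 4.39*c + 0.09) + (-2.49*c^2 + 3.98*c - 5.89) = -1.3*c^2 - 0.41*c - 5.8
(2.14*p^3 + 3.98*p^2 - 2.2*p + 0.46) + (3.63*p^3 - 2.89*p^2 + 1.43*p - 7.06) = 5.77*p^3 + 1.09*p^2 - 0.77*p - 6.6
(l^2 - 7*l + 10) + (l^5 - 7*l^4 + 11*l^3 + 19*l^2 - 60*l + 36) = l^5 - 7*l^4 + 11*l^3 + 20*l^2 - 67*l + 46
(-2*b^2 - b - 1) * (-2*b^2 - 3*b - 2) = 4*b^4 + 8*b^3 + 9*b^2 + 5*b + 2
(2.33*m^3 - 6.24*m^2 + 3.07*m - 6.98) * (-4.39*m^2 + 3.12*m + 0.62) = -10.2287*m^5 + 34.6632*m^4 - 31.5015*m^3 + 36.3518*m^2 - 19.8742*m - 4.3276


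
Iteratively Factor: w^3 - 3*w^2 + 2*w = (w - 1)*(w^2 - 2*w) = w*(w - 1)*(w - 2)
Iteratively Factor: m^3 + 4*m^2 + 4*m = (m)*(m^2 + 4*m + 4) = m*(m + 2)*(m + 2)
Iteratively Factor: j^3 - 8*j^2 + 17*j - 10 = (j - 2)*(j^2 - 6*j + 5) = (j - 2)*(j - 1)*(j - 5)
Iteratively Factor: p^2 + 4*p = (p + 4)*(p)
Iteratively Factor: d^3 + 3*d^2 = (d + 3)*(d^2) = d*(d + 3)*(d)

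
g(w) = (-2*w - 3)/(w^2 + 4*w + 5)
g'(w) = (-2*w - 4)*(-2*w - 3)/(w^2 + 4*w + 5)^2 - 2/(w^2 + 4*w + 5)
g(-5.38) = 0.62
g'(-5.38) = 0.18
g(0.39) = -0.56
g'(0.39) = 0.10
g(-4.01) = 1.00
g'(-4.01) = 0.40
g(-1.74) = 0.45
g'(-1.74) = -2.09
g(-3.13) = 1.43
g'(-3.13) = 0.54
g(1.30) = -0.47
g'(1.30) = 0.09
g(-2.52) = 1.61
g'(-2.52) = -0.26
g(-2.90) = 1.55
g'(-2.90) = 0.43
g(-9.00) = 0.30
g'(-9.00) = 0.04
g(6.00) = -0.23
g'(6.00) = 0.03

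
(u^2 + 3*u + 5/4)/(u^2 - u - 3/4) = (2*u + 5)/(2*u - 3)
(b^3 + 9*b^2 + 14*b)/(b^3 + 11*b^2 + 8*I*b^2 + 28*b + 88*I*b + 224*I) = b*(b + 2)/(b^2 + 4*b*(1 + 2*I) + 32*I)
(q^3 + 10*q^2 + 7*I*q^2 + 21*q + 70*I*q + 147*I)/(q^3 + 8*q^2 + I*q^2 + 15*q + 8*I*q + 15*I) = (q^2 + 7*q*(1 + I) + 49*I)/(q^2 + q*(5 + I) + 5*I)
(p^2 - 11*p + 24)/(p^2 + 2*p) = (p^2 - 11*p + 24)/(p*(p + 2))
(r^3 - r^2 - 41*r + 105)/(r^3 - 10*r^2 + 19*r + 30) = (r^2 + 4*r - 21)/(r^2 - 5*r - 6)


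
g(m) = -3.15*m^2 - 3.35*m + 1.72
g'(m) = -6.3*m - 3.35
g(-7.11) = -133.70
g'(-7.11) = 41.44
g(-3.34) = -22.23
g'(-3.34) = 17.69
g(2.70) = -30.29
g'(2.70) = -20.36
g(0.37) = 0.05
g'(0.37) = -5.68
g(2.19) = -20.72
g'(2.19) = -17.15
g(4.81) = -87.27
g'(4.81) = -33.65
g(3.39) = -45.84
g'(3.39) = -24.71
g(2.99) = -36.46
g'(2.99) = -22.19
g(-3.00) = -16.58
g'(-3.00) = 15.55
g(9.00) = -283.58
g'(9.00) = -60.05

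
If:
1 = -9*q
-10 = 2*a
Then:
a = -5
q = -1/9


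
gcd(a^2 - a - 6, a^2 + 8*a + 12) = a + 2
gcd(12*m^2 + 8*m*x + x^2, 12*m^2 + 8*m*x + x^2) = 12*m^2 + 8*m*x + x^2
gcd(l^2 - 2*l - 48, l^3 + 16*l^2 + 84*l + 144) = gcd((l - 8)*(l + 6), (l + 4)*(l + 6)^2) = l + 6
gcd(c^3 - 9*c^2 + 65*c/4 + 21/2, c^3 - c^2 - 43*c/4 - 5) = c + 1/2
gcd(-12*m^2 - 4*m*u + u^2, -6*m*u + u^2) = -6*m + u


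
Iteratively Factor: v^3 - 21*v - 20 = (v + 1)*(v^2 - v - 20) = (v - 5)*(v + 1)*(v + 4)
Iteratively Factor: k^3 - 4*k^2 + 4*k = (k)*(k^2 - 4*k + 4) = k*(k - 2)*(k - 2)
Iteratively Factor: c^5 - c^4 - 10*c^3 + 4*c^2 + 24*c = (c + 2)*(c^4 - 3*c^3 - 4*c^2 + 12*c) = (c - 3)*(c + 2)*(c^3 - 4*c) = c*(c - 3)*(c + 2)*(c^2 - 4) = c*(c - 3)*(c - 2)*(c + 2)*(c + 2)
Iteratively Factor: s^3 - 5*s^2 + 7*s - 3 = (s - 3)*(s^2 - 2*s + 1) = (s - 3)*(s - 1)*(s - 1)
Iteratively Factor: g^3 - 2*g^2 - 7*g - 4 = (g - 4)*(g^2 + 2*g + 1) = (g - 4)*(g + 1)*(g + 1)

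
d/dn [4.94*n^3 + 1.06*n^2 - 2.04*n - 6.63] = 14.82*n^2 + 2.12*n - 2.04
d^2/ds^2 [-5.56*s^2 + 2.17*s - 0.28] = -11.1200000000000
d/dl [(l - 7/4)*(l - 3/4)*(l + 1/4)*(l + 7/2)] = 4*l^3 + 15*l^2/4 - 115*l/8 + 175/64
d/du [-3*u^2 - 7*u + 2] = -6*u - 7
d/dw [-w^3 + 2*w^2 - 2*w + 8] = -3*w^2 + 4*w - 2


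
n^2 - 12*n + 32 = (n - 8)*(n - 4)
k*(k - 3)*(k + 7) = k^3 + 4*k^2 - 21*k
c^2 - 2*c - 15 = (c - 5)*(c + 3)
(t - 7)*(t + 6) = t^2 - t - 42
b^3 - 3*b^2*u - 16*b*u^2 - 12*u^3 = (b - 6*u)*(b + u)*(b + 2*u)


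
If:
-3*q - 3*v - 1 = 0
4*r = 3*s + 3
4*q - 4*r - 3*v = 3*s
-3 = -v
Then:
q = -10/3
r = -29/12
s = -38/9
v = 3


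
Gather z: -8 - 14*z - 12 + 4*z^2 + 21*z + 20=4*z^2 + 7*z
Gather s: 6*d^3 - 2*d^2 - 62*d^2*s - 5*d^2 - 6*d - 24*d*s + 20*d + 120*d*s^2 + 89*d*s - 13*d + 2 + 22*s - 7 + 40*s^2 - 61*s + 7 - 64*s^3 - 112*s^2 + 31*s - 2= 6*d^3 - 7*d^2 + d - 64*s^3 + s^2*(120*d - 72) + s*(-62*d^2 + 65*d - 8)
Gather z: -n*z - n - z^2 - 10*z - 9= -n - z^2 + z*(-n - 10) - 9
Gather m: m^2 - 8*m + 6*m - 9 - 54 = m^2 - 2*m - 63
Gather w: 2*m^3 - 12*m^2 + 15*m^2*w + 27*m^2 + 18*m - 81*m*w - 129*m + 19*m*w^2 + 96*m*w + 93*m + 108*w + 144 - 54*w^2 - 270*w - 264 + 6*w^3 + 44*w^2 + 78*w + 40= 2*m^3 + 15*m^2 - 18*m + 6*w^3 + w^2*(19*m - 10) + w*(15*m^2 + 15*m - 84) - 80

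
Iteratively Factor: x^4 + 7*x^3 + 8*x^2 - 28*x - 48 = (x - 2)*(x^3 + 9*x^2 + 26*x + 24) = (x - 2)*(x + 4)*(x^2 + 5*x + 6) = (x - 2)*(x + 2)*(x + 4)*(x + 3)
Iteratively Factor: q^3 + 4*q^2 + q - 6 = (q + 3)*(q^2 + q - 2) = (q - 1)*(q + 3)*(q + 2)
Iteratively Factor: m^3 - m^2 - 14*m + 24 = (m + 4)*(m^2 - 5*m + 6) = (m - 3)*(m + 4)*(m - 2)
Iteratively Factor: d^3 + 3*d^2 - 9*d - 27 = (d + 3)*(d^2 - 9) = (d - 3)*(d + 3)*(d + 3)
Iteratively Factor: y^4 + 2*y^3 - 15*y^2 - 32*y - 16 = (y + 4)*(y^3 - 2*y^2 - 7*y - 4) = (y + 1)*(y + 4)*(y^2 - 3*y - 4) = (y - 4)*(y + 1)*(y + 4)*(y + 1)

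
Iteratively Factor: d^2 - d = (d)*(d - 1)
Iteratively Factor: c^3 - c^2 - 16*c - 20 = (c + 2)*(c^2 - 3*c - 10) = (c - 5)*(c + 2)*(c + 2)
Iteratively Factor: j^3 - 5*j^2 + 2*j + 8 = (j - 2)*(j^2 - 3*j - 4) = (j - 4)*(j - 2)*(j + 1)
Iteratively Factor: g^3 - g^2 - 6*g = (g)*(g^2 - g - 6) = g*(g + 2)*(g - 3)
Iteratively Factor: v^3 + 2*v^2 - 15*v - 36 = (v + 3)*(v^2 - v - 12) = (v - 4)*(v + 3)*(v + 3)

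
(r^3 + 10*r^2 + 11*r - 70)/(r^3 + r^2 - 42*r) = (r^2 + 3*r - 10)/(r*(r - 6))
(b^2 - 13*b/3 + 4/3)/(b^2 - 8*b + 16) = (b - 1/3)/(b - 4)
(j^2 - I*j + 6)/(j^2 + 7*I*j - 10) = (j - 3*I)/(j + 5*I)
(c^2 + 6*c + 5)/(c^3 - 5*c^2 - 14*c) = (c^2 + 6*c + 5)/(c*(c^2 - 5*c - 14))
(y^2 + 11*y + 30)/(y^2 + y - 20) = (y + 6)/(y - 4)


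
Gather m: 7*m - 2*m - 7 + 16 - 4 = 5*m + 5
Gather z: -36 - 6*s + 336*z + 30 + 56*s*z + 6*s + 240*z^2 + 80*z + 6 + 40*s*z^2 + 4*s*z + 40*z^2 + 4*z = z^2*(40*s + 280) + z*(60*s + 420)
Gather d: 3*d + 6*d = 9*d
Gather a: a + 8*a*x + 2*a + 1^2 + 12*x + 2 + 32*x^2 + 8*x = a*(8*x + 3) + 32*x^2 + 20*x + 3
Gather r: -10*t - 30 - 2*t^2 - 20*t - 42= -2*t^2 - 30*t - 72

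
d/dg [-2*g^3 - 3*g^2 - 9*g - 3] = -6*g^2 - 6*g - 9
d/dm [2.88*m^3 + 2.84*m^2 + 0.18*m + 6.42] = 8.64*m^2 + 5.68*m + 0.18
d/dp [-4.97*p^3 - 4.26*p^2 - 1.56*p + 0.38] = -14.91*p^2 - 8.52*p - 1.56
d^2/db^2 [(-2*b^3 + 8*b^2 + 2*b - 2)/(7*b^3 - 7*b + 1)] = 8*(98*b^6 + 168*b^4 - 98*b^3 + 63*b^2 + 9*b - 19)/(343*b^9 - 1029*b^7 + 147*b^6 + 1029*b^5 - 294*b^4 - 322*b^3 + 147*b^2 - 21*b + 1)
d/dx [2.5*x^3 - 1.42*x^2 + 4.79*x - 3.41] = 7.5*x^2 - 2.84*x + 4.79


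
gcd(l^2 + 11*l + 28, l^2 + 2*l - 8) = l + 4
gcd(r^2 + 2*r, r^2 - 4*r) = r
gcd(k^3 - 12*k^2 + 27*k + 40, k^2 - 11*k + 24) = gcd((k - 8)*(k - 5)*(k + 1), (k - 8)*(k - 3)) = k - 8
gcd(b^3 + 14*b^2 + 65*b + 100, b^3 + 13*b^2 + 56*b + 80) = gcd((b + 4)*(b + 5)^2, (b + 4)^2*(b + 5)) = b^2 + 9*b + 20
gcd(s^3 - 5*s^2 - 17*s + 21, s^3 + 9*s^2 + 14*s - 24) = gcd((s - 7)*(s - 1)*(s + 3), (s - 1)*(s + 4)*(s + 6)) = s - 1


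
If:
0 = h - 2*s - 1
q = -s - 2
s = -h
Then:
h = 1/3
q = -5/3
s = -1/3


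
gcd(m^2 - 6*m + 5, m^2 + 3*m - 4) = m - 1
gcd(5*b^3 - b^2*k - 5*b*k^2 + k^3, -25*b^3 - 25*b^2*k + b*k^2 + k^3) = 5*b^2 + 4*b*k - k^2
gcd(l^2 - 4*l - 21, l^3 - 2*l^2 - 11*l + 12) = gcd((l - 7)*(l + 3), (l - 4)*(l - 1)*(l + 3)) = l + 3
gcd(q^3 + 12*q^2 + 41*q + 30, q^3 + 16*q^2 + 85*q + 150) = q^2 + 11*q + 30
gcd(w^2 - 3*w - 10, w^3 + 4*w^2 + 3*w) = 1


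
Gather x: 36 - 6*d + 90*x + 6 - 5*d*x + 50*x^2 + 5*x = -6*d + 50*x^2 + x*(95 - 5*d) + 42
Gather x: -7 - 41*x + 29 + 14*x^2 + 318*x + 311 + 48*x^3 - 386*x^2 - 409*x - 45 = 48*x^3 - 372*x^2 - 132*x + 288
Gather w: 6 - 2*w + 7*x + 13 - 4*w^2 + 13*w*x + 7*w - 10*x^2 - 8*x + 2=-4*w^2 + w*(13*x + 5) - 10*x^2 - x + 21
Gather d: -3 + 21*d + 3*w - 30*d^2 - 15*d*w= -30*d^2 + d*(21 - 15*w) + 3*w - 3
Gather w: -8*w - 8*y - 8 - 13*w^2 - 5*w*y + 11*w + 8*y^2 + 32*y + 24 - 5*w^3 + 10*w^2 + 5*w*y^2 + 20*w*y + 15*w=-5*w^3 - 3*w^2 + w*(5*y^2 + 15*y + 18) + 8*y^2 + 24*y + 16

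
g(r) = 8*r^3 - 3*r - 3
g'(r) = 24*r^2 - 3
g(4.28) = 611.38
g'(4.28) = 436.64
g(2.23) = 79.03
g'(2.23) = 116.35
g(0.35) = -3.71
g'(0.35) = -0.06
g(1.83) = 40.54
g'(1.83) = 77.37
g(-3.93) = -476.80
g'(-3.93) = 367.68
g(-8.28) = -4519.47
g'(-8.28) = 1642.40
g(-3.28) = -275.46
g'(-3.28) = 255.20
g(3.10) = 226.03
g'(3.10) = 227.64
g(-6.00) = -1713.00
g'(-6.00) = 861.00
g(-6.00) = -1713.00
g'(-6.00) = 861.00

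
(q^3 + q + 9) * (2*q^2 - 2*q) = 2*q^5 - 2*q^4 + 2*q^3 + 16*q^2 - 18*q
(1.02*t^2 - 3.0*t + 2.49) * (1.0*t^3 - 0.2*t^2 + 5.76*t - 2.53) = 1.02*t^5 - 3.204*t^4 + 8.9652*t^3 - 20.3586*t^2 + 21.9324*t - 6.2997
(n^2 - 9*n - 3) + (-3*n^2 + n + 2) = -2*n^2 - 8*n - 1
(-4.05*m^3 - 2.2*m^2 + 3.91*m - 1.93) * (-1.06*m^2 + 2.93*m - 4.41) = 4.293*m^5 - 9.5345*m^4 + 7.2699*m^3 + 23.2041*m^2 - 22.898*m + 8.5113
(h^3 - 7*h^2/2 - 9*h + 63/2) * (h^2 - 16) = h^5 - 7*h^4/2 - 25*h^3 + 175*h^2/2 + 144*h - 504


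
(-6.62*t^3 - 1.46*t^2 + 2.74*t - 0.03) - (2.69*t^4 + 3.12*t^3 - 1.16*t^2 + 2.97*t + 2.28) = -2.69*t^4 - 9.74*t^3 - 0.3*t^2 - 0.23*t - 2.31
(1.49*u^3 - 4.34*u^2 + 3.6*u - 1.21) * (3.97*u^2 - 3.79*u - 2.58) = 5.9153*u^5 - 22.8769*u^4 + 26.8964*u^3 - 7.2505*u^2 - 4.7021*u + 3.1218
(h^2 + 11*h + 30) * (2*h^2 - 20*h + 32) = 2*h^4 + 2*h^3 - 128*h^2 - 248*h + 960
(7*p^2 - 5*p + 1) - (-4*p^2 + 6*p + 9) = 11*p^2 - 11*p - 8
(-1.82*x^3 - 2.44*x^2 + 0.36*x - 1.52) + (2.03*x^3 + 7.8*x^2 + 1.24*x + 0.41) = 0.21*x^3 + 5.36*x^2 + 1.6*x - 1.11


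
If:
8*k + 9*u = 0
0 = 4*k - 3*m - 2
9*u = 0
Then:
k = 0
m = -2/3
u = 0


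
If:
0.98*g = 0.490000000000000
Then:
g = 0.50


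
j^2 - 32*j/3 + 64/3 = (j - 8)*(j - 8/3)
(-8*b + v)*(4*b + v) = -32*b^2 - 4*b*v + v^2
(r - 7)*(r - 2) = r^2 - 9*r + 14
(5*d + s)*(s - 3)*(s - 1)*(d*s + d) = 5*d^2*s^3 - 15*d^2*s^2 - 5*d^2*s + 15*d^2 + d*s^4 - 3*d*s^3 - d*s^2 + 3*d*s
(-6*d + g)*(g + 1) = -6*d*g - 6*d + g^2 + g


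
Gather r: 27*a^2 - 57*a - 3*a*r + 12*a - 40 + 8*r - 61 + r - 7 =27*a^2 - 45*a + r*(9 - 3*a) - 108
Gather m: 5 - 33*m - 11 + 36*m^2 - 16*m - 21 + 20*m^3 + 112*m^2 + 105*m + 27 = 20*m^3 + 148*m^2 + 56*m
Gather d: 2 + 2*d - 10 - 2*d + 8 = 0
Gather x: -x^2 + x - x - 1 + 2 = 1 - x^2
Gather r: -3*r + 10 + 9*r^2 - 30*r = 9*r^2 - 33*r + 10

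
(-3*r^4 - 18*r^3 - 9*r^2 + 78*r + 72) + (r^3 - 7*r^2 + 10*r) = -3*r^4 - 17*r^3 - 16*r^2 + 88*r + 72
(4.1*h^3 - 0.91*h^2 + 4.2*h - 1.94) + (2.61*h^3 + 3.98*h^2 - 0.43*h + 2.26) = 6.71*h^3 + 3.07*h^2 + 3.77*h + 0.32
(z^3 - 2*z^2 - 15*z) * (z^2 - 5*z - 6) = z^5 - 7*z^4 - 11*z^3 + 87*z^2 + 90*z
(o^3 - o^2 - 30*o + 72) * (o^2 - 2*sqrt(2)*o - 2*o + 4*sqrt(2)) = o^5 - 3*o^4 - 2*sqrt(2)*o^4 - 28*o^3 + 6*sqrt(2)*o^3 + 56*sqrt(2)*o^2 + 132*o^2 - 264*sqrt(2)*o - 144*o + 288*sqrt(2)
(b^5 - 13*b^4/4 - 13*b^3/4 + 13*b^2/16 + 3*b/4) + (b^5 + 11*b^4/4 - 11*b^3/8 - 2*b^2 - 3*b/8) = 2*b^5 - b^4/2 - 37*b^3/8 - 19*b^2/16 + 3*b/8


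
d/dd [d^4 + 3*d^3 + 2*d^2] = d*(4*d^2 + 9*d + 4)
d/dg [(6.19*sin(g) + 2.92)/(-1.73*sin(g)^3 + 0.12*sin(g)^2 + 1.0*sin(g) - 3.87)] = (21.4174*sin(g)^3 + 14.412*sin(g)^2 - 0.7008*sin(g) - 26.8753)*cos(g)/(2.9929*sin(g)^6 - 0.4152*sin(g)^5 - 3.4456*sin(g)^4 + 13.6302*sin(g)^3 + 0.0712*sin(g)^2 - 7.74*sin(g) + 14.9769)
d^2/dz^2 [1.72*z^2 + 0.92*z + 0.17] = 3.44000000000000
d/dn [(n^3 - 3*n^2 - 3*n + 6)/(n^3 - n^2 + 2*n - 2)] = (2*n^4 + 10*n^3 - 33*n^2 + 24*n - 6)/(n^6 - 2*n^5 + 5*n^4 - 8*n^3 + 8*n^2 - 8*n + 4)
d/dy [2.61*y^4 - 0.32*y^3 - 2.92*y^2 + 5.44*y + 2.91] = 10.44*y^3 - 0.96*y^2 - 5.84*y + 5.44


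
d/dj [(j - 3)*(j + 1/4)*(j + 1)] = 3*j^2 - 7*j/2 - 7/2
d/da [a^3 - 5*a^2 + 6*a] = 3*a^2 - 10*a + 6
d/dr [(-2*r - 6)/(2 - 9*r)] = -58/(9*r - 2)^2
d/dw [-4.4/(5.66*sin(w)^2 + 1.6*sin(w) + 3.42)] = (49.808*sin(w) + 7.04)*cos(w)/(5.66*sin(w)^2 + 1.6*sin(w) + 3.42)^2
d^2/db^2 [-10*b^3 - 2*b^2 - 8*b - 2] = -60*b - 4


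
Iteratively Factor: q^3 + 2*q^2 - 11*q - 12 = (q - 3)*(q^2 + 5*q + 4) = (q - 3)*(q + 1)*(q + 4)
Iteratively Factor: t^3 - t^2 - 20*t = (t + 4)*(t^2 - 5*t) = t*(t + 4)*(t - 5)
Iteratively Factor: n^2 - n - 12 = (n + 3)*(n - 4)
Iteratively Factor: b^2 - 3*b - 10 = (b - 5)*(b + 2)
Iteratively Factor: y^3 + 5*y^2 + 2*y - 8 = (y + 4)*(y^2 + y - 2) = (y + 2)*(y + 4)*(y - 1)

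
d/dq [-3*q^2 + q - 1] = 1 - 6*q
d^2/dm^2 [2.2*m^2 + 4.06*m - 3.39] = 4.40000000000000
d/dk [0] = 0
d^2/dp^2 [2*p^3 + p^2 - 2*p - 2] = 12*p + 2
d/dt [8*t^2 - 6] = 16*t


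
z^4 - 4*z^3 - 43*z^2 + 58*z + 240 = (z - 8)*(z - 3)*(z + 2)*(z + 5)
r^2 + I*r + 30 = (r - 5*I)*(r + 6*I)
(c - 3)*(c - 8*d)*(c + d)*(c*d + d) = c^4*d - 7*c^3*d^2 - 2*c^3*d - 8*c^2*d^3 + 14*c^2*d^2 - 3*c^2*d + 16*c*d^3 + 21*c*d^2 + 24*d^3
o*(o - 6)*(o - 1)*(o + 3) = o^4 - 4*o^3 - 15*o^2 + 18*o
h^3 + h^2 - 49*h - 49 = (h - 7)*(h + 1)*(h + 7)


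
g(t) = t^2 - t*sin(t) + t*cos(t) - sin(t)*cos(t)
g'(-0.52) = 0.01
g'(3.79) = 12.43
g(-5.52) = 29.80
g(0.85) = 0.15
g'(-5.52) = -3.25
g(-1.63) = 1.07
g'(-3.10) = -11.38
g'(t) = -t*sin(t) - t*cos(t) + 2*t + sin(t)^2 - sin(t) - cos(t)^2 + cos(t)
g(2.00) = 1.73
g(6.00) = 43.71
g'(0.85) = 0.54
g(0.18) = 0.00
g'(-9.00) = -31.07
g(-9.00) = 85.12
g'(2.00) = 2.34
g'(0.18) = 0.02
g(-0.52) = -0.01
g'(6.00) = 8.31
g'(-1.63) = -3.05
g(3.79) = 13.15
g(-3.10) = 12.54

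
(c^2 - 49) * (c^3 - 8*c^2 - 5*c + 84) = c^5 - 8*c^4 - 54*c^3 + 476*c^2 + 245*c - 4116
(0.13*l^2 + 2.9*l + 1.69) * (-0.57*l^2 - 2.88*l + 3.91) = -0.0741*l^4 - 2.0274*l^3 - 8.807*l^2 + 6.4718*l + 6.6079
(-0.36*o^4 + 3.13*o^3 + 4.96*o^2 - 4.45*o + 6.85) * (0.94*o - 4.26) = -0.3384*o^5 + 4.4758*o^4 - 8.6714*o^3 - 25.3126*o^2 + 25.396*o - 29.181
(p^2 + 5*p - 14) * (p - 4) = p^3 + p^2 - 34*p + 56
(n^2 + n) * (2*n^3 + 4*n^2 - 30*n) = 2*n^5 + 6*n^4 - 26*n^3 - 30*n^2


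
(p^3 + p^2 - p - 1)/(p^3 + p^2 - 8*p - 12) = (p^3 + p^2 - p - 1)/(p^3 + p^2 - 8*p - 12)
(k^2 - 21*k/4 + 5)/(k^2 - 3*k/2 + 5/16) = 4*(k - 4)/(4*k - 1)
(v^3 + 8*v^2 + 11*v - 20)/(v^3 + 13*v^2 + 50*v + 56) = (v^2 + 4*v - 5)/(v^2 + 9*v + 14)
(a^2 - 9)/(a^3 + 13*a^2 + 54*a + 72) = (a - 3)/(a^2 + 10*a + 24)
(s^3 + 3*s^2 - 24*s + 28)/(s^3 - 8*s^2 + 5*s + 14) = (s^2 + 5*s - 14)/(s^2 - 6*s - 7)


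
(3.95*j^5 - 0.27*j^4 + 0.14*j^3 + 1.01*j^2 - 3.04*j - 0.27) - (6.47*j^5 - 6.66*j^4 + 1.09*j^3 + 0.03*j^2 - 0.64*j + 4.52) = -2.52*j^5 + 6.39*j^4 - 0.95*j^3 + 0.98*j^2 - 2.4*j - 4.79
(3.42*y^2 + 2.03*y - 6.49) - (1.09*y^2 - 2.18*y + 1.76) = 2.33*y^2 + 4.21*y - 8.25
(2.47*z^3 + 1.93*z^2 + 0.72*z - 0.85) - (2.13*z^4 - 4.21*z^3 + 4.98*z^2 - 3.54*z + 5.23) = -2.13*z^4 + 6.68*z^3 - 3.05*z^2 + 4.26*z - 6.08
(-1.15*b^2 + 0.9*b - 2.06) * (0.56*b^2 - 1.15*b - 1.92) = -0.644*b^4 + 1.8265*b^3 + 0.0193999999999996*b^2 + 0.641*b + 3.9552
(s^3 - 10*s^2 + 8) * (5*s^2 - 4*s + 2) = 5*s^5 - 54*s^4 + 42*s^3 + 20*s^2 - 32*s + 16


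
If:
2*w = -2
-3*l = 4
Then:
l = -4/3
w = -1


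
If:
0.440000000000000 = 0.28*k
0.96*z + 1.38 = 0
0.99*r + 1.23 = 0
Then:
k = 1.57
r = -1.24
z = -1.44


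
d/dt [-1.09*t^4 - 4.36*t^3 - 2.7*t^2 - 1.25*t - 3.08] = -4.36*t^3 - 13.08*t^2 - 5.4*t - 1.25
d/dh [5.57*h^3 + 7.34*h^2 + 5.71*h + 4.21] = 16.71*h^2 + 14.68*h + 5.71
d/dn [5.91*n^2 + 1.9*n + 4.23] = 11.82*n + 1.9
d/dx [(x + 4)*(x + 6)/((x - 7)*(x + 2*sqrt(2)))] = (-(x - 7)*(x + 4)*(x + 6) + 2*(x - 7)*(x + 5)*(x + 2*sqrt(2)) - (x + 4)*(x + 6)*(x + 2*sqrt(2)))/((x - 7)^2*(x + 2*sqrt(2))^2)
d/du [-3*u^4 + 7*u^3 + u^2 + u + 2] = -12*u^3 + 21*u^2 + 2*u + 1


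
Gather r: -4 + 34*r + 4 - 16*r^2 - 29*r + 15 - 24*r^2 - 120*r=-40*r^2 - 115*r + 15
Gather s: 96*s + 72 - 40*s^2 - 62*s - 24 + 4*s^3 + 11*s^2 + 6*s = 4*s^3 - 29*s^2 + 40*s + 48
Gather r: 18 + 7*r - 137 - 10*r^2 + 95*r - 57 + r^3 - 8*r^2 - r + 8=r^3 - 18*r^2 + 101*r - 168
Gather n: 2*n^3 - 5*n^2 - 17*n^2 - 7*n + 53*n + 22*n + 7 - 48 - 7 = 2*n^3 - 22*n^2 + 68*n - 48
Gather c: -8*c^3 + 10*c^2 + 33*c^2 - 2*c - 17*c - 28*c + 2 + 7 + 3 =-8*c^3 + 43*c^2 - 47*c + 12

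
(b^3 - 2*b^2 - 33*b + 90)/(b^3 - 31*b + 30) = (b - 3)/(b - 1)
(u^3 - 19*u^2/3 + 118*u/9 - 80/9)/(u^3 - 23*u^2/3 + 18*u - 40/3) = (u - 8/3)/(u - 4)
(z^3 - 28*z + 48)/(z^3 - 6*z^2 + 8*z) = (z + 6)/z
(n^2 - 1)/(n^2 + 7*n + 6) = (n - 1)/(n + 6)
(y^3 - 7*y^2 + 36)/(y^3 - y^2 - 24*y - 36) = (y - 3)/(y + 3)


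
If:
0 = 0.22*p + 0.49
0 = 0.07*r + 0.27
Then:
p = -2.23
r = -3.86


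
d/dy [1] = 0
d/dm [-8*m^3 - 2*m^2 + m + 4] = -24*m^2 - 4*m + 1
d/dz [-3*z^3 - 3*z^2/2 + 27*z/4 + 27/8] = -9*z^2 - 3*z + 27/4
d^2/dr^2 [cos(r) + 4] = -cos(r)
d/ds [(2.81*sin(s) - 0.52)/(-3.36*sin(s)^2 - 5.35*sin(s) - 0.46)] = (9.4416*sin(s)^2 - 3.4944*sin(s) - 4.0746)*cos(s)/(11.2896*sin(s)^4 + 35.952*sin(s)^3 + 31.7137*sin(s)^2 + 4.922*sin(s) + 0.2116)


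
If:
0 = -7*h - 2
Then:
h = -2/7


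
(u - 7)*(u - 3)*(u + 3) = u^3 - 7*u^2 - 9*u + 63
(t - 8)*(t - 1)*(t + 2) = t^3 - 7*t^2 - 10*t + 16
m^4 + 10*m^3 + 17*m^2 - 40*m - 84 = (m - 2)*(m + 2)*(m + 3)*(m + 7)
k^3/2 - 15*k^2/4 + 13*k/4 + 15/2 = (k/2 + 1/2)*(k - 6)*(k - 5/2)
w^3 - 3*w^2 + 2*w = w*(w - 2)*(w - 1)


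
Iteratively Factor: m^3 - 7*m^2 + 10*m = (m)*(m^2 - 7*m + 10) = m*(m - 5)*(m - 2)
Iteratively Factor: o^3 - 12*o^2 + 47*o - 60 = (o - 5)*(o^2 - 7*o + 12) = (o - 5)*(o - 3)*(o - 4)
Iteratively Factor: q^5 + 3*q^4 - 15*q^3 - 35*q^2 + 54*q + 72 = (q + 1)*(q^4 + 2*q^3 - 17*q^2 - 18*q + 72) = (q + 1)*(q + 4)*(q^3 - 2*q^2 - 9*q + 18) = (q + 1)*(q + 3)*(q + 4)*(q^2 - 5*q + 6) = (q - 3)*(q + 1)*(q + 3)*(q + 4)*(q - 2)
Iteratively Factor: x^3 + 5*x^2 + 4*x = (x + 4)*(x^2 + x) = x*(x + 4)*(x + 1)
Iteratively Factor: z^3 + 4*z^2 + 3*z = (z + 3)*(z^2 + z) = z*(z + 3)*(z + 1)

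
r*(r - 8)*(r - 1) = r^3 - 9*r^2 + 8*r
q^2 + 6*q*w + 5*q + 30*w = (q + 5)*(q + 6*w)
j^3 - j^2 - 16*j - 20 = (j - 5)*(j + 2)^2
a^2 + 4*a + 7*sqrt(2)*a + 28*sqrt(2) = (a + 4)*(a + 7*sqrt(2))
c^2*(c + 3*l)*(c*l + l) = c^4*l + 3*c^3*l^2 + c^3*l + 3*c^2*l^2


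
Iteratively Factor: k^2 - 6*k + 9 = (k - 3)*(k - 3)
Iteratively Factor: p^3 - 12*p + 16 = (p + 4)*(p^2 - 4*p + 4) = (p - 2)*(p + 4)*(p - 2)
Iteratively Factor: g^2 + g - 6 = (g + 3)*(g - 2)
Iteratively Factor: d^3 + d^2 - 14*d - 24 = (d - 4)*(d^2 + 5*d + 6) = (d - 4)*(d + 3)*(d + 2)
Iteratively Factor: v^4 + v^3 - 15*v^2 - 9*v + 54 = (v + 3)*(v^3 - 2*v^2 - 9*v + 18) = (v + 3)^2*(v^2 - 5*v + 6) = (v - 3)*(v + 3)^2*(v - 2)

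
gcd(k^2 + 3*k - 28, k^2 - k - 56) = k + 7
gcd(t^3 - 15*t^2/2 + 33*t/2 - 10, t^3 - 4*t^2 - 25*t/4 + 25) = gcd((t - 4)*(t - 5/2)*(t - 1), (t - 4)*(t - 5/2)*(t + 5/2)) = t^2 - 13*t/2 + 10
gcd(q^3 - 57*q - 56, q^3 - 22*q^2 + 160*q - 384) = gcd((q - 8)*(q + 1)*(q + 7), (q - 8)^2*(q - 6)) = q - 8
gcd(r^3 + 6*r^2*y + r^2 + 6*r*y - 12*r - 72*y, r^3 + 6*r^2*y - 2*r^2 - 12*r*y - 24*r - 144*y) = r^2 + 6*r*y + 4*r + 24*y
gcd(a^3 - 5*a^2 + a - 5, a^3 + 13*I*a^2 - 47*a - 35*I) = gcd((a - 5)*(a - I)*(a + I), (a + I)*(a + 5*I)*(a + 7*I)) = a + I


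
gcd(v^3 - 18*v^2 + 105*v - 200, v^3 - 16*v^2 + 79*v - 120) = v^2 - 13*v + 40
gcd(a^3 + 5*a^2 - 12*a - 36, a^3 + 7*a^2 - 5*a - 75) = a - 3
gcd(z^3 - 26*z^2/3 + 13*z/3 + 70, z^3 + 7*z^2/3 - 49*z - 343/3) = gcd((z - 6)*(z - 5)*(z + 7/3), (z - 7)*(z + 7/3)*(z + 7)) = z + 7/3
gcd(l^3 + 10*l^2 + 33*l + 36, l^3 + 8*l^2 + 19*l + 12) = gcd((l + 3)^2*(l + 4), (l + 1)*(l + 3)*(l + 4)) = l^2 + 7*l + 12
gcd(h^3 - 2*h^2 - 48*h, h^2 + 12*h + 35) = 1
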